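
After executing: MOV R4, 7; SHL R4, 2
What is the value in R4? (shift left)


Register state trace:
  MOV R4, 7  → R4 = 7
  SHL R4, 2  → R4 = 7 << 2 = 7 * 2^2 = 28
Final: R4 = 28

28


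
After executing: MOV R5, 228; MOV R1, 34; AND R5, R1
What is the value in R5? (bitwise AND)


Register state trace:
  MOV R5, 228  → R5 = 228 (0b11100100)
  MOV R1, 34  → R1 = 34 (0b00100010)
  AND R5, R1  → R5 = 228 AND 34 = 32 (0b00100000)
Final: R5 = 32

32


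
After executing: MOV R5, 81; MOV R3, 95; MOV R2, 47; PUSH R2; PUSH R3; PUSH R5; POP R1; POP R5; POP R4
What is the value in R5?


Stack trace (top is rightmost):
  MOV R5, 81  → R5 = 81
  MOV R3, 95  → R3 = 95
  MOV R2, 47  → R2 = 47
  PUSH R2  → stack: [47]
  PUSH R3  → stack: [47, 95]
  PUSH R5  → stack: [47, 95, 81]
  POP R1  → R1 = 81, stack: [47, 95]
  POP R5  → R5 = 95, stack: [47]
  POP R4  → R4 = 47, stack: []
Final: R5 = 95

95


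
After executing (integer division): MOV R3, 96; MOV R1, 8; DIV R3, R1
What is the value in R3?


Register state trace:
  MOV R3, 96  → R3 = 96
  MOV R1, 8  → R1 = 8
  DIV R3, R1  → R3 = 96 // 8 = 12
Final: R3 = 12

12


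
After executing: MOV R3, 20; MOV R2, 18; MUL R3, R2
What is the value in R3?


Register state trace:
  MOV R3, 20  → R3 = 20
  MOV R2, 18  → R2 = 18
  MUL R3, R2  → R3 = 20 * 18 = 360
Final: R3 = 360

360


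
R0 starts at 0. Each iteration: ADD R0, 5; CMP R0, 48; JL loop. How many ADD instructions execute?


Loop trace (R0 starts at 0, target 48, step 5):
  ADD #1: R0 = 0 + 5 = 5  → 5 < 48, loop
  ADD #2: R0 = 5 + 5 = 10  → 10 < 48, loop
  ADD #3: R0 = 10 + 5 = 15  → 15 < 48, loop
  ADD #4: R0 = 15 + 5 = 20  → 20 < 48, loop
  ADD #5: R0 = 20 + 5 = 25  → 25 < 48, loop
  ADD #6: R0 = 25 + 5 = 30  → 30 < 48, loop
  ADD #7: R0 = 30 + 5 = 35  → 35 < 48, loop
  ADD #8: R0 = 35 + 5 = 40  → 40 < 48, loop
  ADD #9: R0 = 40 + 5 = 45  → 45 < 48, loop
  ADD #10: R0 = 45 + 5 = 50  → 50 >= 48, exit
Total ADD instructions: 10

10


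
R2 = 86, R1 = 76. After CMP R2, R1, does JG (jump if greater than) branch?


Trace:
  R2 = 86, R1 = 76
  CMP R2, R1  → compares 86 vs 76
  JG checks: is 86 greater than 76?
  86 > 76, so condition is true
Branch taken: Yes

Yes


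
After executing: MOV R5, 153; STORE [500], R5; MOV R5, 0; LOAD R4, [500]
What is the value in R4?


Register and memory trace:
  MOV R5, 153  → R5 = 153
  STORE [500], R5  → mem[500] = 153
  MOV R5, 0  → R5 = 0
  LOAD R4, [500]  → R4 = mem[500] = 153
Final: R4 = 153

153


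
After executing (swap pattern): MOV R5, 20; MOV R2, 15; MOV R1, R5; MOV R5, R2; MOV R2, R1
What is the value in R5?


Register state trace (swap pattern):
  MOV R5, 20  → R5 = 20
  MOV R2, 15  → R2 = 15
  MOV R1, R5  → R1 = 20  (save R5)
  MOV R5, R2  → R5 = 15  (R5 gets R2's value)
  MOV R2, R1  → R2 = 20  (R2 gets saved value)
Final: R5 = 15

15


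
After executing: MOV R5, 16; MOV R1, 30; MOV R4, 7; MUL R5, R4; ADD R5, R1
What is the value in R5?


Register state trace:
  MOV R5, 16  → R5 = 16
  MOV R1, 30  → R1 = 30
  MOV R4, 7  → R4 = 7
  MUL R5, R4  → R5 = 16 * 7 = 112
  ADD R5, R1  → R5 = 112 + 30 = 142
Final: R5 = 142

142


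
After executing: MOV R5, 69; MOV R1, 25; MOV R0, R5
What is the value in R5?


Register state trace:
  MOV R5, 69  → R5 = 69
  MOV R1, 25  → R1 = 25
  MOV R0, R5  → R0 = 69
Final: R5 = 69

69


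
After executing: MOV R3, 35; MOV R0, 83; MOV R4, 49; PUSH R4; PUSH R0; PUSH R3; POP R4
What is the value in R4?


Stack trace (top is rightmost):
  MOV R3, 35  → R3 = 35
  MOV R0, 83  → R0 = 83
  MOV R4, 49  → R4 = 49
  PUSH R4  → stack: [49]
  PUSH R0  → stack: [49, 83]
  PUSH R3  → stack: [49, 83, 35]
  POP R4  → R4 = 35, stack: [49, 83]
Final: R4 = 35

35


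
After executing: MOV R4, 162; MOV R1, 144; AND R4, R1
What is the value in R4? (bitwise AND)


Register state trace:
  MOV R4, 162  → R4 = 162 (0b10100010)
  MOV R1, 144  → R1 = 144 (0b10010000)
  AND R4, R1  → R4 = 162 AND 144 = 128 (0b10000000)
Final: R4 = 128

128


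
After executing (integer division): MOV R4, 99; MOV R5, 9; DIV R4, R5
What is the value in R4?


Register state trace:
  MOV R4, 99  → R4 = 99
  MOV R5, 9  → R5 = 9
  DIV R4, R5  → R4 = 99 // 9 = 11
Final: R4 = 11

11


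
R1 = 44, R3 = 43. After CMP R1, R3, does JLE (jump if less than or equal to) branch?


Trace:
  R1 = 44, R3 = 43
  CMP R1, R3  → compares 44 vs 43
  JLE checks: is 44 less than or equal to 43?
  44 > 43, so condition is false
Branch taken: No

No


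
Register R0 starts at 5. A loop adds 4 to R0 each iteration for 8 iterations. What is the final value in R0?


Starting value: R0 = 5
  Iter 1: R0 = 5 + 4 = 9
  Iter 2: R0 = 9 + 4 = 13
  Iter 3: R0 = 13 + 4 = 17
  Iter 4: R0 = 17 + 4 = 21
  Iter 5: R0 = 21 + 4 = 25
  Iter 6: R0 = 25 + 4 = 29
  Iter 7: R0 = 29 + 4 = 33
  Iter 8: R0 = 33 + 4 = 37
Final: R0 = 37

37


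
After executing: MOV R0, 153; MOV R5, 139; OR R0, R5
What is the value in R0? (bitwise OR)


Register state trace:
  MOV R0, 153  → R0 = 153 (0b10011001)
  MOV R5, 139  → R5 = 139 (0b10001011)
  OR R0, R5   → R0 = 153 OR 139 = 155 (0b10011011)
Final: R0 = 155

155


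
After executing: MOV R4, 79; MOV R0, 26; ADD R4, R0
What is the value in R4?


Register state trace:
  MOV R4, 79  → R4 = 79
  MOV R0, 26  → R0 = 26
  ADD R4, R0  → R4 = 79 + 26 = 105
Final: R4 = 105

105


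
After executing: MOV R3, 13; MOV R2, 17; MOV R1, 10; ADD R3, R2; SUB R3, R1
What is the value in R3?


Register state trace:
  MOV R3, 13  → R3 = 13
  MOV R2, 17  → R2 = 17
  MOV R1, 10  → R1 = 10
  ADD R3, R2  → R3 = 13 + 17 = 30
  SUB R3, R1  → R3 = 30 - 10 = 20
Final: R3 = 20

20


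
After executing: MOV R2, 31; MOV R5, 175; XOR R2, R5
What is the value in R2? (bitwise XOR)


Register state trace:
  MOV R2, 31  → R2 = 31 (0b00011111)
  MOV R5, 175  → R5 = 175 (0b10101111)
  XOR R2, R5  → R2 = 31 XOR 175 = 176 (0b10110000)
Final: R2 = 176

176


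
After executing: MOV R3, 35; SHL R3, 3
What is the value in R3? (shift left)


Register state trace:
  MOV R3, 35  → R3 = 35
  SHL R3, 3  → R3 = 35 << 3 = 35 * 2^3 = 280
Final: R3 = 280

280


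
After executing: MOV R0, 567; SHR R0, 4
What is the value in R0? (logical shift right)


Register state trace:
  MOV R0, 567  → R0 = 567
  SHR R0, 4  → R0 = 567 >> 4 = 567 // 2^4 = 35
Final: R0 = 35

35


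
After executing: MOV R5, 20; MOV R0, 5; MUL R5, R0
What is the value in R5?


Register state trace:
  MOV R5, 20  → R5 = 20
  MOV R0, 5  → R0 = 5
  MUL R5, R0  → R5 = 20 * 5 = 100
Final: R5 = 100

100


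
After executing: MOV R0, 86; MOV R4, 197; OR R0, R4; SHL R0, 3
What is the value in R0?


Register state trace:
  MOV R0, 86  → R0 = 86 (0b01010110)
  MOV R4, 197  → R4 = 197 (0b11000101)
  OR R0, R4  → R0 = 86 OR 197 = 215 (0b11010111)
  SHL R0, 3  → R0 = 215 << 3 = 1720
Final: R0 = 1720

1720


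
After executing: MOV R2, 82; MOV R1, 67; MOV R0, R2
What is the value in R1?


Register state trace:
  MOV R2, 82  → R2 = 82
  MOV R1, 67  → R1 = 67
  MOV R0, R2  → R0 = 82
Final: R1 = 67

67


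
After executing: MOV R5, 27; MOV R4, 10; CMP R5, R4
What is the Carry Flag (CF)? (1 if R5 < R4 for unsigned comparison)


Register state trace:
  MOV R5, 27  → R5 = 27
  MOV R4, 10  → R4 = 10
  CMP R5, R4  → unsigned 27 - 10: no borrow
  27 >= 10, so CF = 0
CF = 0

0


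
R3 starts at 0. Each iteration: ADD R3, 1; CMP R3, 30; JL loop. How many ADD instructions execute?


Loop trace (R3 starts at 0, target 30, step 1):
  ADD #1: R3 = 0 + 1 = 1  → 1 < 30, loop
  ADD #2: R3 = 1 + 1 = 2  → 2 < 30, loop
  ADD #3: R3 = 2 + 1 = 3  → 3 < 30, loop
  ADD #4: R3 = 3 + 1 = 4  → 4 < 30, loop
  ADD #5: R3 = 4 + 1 = 5  → 5 < 30, loop
  ADD #6: R3 = 5 + 1 = 6  → 6 < 30, loop
  ADD #7: R3 = 6 + 1 = 7  → 7 < 30, loop
  ADD #8: R3 = 7 + 1 = 8  → 8 < 30, loop
  ADD #9: R3 = 8 + 1 = 9  → 9 < 30, loop
  ADD #10: R3 = 9 + 1 = 10  → 10 < 30, loop
  ADD #11: R3 = 10 + 1 = 11  → 11 < 30, loop
  ADD #12: R3 = 11 + 1 = 12  → 12 < 30, loop
  ADD #13: R3 = 12 + 1 = 13  → 13 < 30, loop
  ADD #14: R3 = 13 + 1 = 14  → 14 < 30, loop
  ADD #15: R3 = 14 + 1 = 15  → 15 < 30, loop
  ADD #16: R3 = 15 + 1 = 16  → 16 < 30, loop
  ADD #17: R3 = 16 + 1 = 17  → 17 < 30, loop
  ADD #18: R3 = 17 + 1 = 18  → 18 < 30, loop
  ADD #19: R3 = 18 + 1 = 19  → 19 < 30, loop
  ADD #20: R3 = 19 + 1 = 20  → 20 < 30, loop
  ADD #21: R3 = 20 + 1 = 21  → 21 < 30, loop
  ADD #22: R3 = 21 + 1 = 22  → 22 < 30, loop
  ADD #23: R3 = 22 + 1 = 23  → 23 < 30, loop
  ADD #24: R3 = 23 + 1 = 24  → 24 < 30, loop
  ADD #25: R3 = 24 + 1 = 25  → 25 < 30, loop
  ADD #26: R3 = 25 + 1 = 26  → 26 < 30, loop
  ADD #27: R3 = 26 + 1 = 27  → 27 < 30, loop
  ADD #28: R3 = 27 + 1 = 28  → 28 < 30, loop
  ADD #29: R3 = 28 + 1 = 29  → 29 < 30, loop
  ADD #30: R3 = 29 + 1 = 30  → 30 >= 30, exit
Total ADD instructions: 30

30


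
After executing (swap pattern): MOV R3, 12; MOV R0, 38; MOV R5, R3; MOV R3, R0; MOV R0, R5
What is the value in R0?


Register state trace (swap pattern):
  MOV R3, 12  → R3 = 12
  MOV R0, 38  → R0 = 38
  MOV R5, R3  → R5 = 12  (save R3)
  MOV R3, R0  → R3 = 38  (R3 gets R0's value)
  MOV R0, R5  → R0 = 12  (R0 gets saved value)
Final: R0 = 12

12


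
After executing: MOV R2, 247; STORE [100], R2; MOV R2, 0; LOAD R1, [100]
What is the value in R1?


Register and memory trace:
  MOV R2, 247  → R2 = 247
  STORE [100], R2  → mem[100] = 247
  MOV R2, 0  → R2 = 0
  LOAD R1, [100]  → R1 = mem[100] = 247
Final: R1 = 247

247


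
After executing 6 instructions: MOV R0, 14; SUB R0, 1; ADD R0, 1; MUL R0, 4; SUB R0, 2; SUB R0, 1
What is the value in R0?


Register state trace:
  MOV R0, 14  → R0 = 14
  SUB R0, 1  → R0 = 14 - 1 = 13
  ADD R0, 1  → R0 = 13 + 1 = 14
  MUL R0, 4  → R0 = 14 * 4 = 56
  SUB R0, 2  → R0 = 56 - 2 = 54
  SUB R0, 1  → R0 = 54 - 1 = 53
Final: R0 = 53

53


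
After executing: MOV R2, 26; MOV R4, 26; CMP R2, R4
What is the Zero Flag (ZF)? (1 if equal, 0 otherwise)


Register state trace:
  MOV R2, 26  → R2 = 26
  MOV R4, 26  → R4 = 26
  CMP R2, R4  → computes 26 - 26 = 0
  Result is zero, so values are equal
ZF = 1

1


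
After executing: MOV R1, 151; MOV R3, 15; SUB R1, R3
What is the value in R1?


Register state trace:
  MOV R1, 151  → R1 = 151
  MOV R3, 15  → R3 = 15
  SUB R1, R3  → R1 = 151 - 15 = 136
Final: R1 = 136

136


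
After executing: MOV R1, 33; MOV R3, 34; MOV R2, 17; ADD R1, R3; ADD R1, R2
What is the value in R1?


Register state trace:
  MOV R1, 33  → R1 = 33
  MOV R3, 34  → R3 = 34
  MOV R2, 17  → R2 = 17
  ADD R1, R3  → R1 = 33 + 34 = 67
  ADD R1, R2  → R1 = 67 + 17 = 84
Final: R1 = 84

84


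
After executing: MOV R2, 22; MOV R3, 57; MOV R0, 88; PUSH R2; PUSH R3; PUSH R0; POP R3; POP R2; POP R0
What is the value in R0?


Stack trace (top is rightmost):
  MOV R2, 22  → R2 = 22
  MOV R3, 57  → R3 = 57
  MOV R0, 88  → R0 = 88
  PUSH R2  → stack: [22]
  PUSH R3  → stack: [22, 57]
  PUSH R0  → stack: [22, 57, 88]
  POP R3  → R3 = 88, stack: [22, 57]
  POP R2  → R2 = 57, stack: [22]
  POP R0  → R0 = 22, stack: []
Final: R0 = 22

22


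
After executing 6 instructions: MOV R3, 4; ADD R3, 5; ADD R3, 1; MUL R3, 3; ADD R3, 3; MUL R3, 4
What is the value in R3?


Register state trace:
  MOV R3, 4  → R3 = 4
  ADD R3, 5  → R3 = 4 + 5 = 9
  ADD R3, 1  → R3 = 9 + 1 = 10
  MUL R3, 3  → R3 = 10 * 3 = 30
  ADD R3, 3  → R3 = 30 + 3 = 33
  MUL R3, 4  → R3 = 33 * 4 = 132
Final: R3 = 132

132


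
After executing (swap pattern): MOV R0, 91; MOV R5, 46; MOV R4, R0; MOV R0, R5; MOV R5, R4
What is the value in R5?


Register state trace (swap pattern):
  MOV R0, 91  → R0 = 91
  MOV R5, 46  → R5 = 46
  MOV R4, R0  → R4 = 91  (save R0)
  MOV R0, R5  → R0 = 46  (R0 gets R5's value)
  MOV R5, R4  → R5 = 91  (R5 gets saved value)
Final: R5 = 91

91


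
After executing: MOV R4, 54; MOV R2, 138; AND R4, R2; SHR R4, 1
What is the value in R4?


Register state trace:
  MOV R4, 54  → R4 = 54 (0b00110110)
  MOV R2, 138  → R2 = 138 (0b10001010)
  AND R4, R2  → R4 = 54 AND 138 = 2 (0b00000010)
  SHR R4, 1  → R4 = 2 >> 1 = 1
Final: R4 = 1

1


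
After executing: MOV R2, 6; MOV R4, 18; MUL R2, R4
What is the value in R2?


Register state trace:
  MOV R2, 6  → R2 = 6
  MOV R4, 18  → R4 = 18
  MUL R2, R4  → R2 = 6 * 18 = 108
Final: R2 = 108

108


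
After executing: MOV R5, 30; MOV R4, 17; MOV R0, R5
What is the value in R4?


Register state trace:
  MOV R5, 30  → R5 = 30
  MOV R4, 17  → R4 = 17
  MOV R0, R5  → R0 = 30
Final: R4 = 17

17


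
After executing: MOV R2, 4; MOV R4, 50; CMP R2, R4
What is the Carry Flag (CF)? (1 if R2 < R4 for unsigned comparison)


Register state trace:
  MOV R2, 4  → R2 = 4
  MOV R4, 50  → R4 = 50
  CMP R2, R4  → unsigned 4 - 50: borrow occurs
  4 < 50, so CF = 1
CF = 1

1


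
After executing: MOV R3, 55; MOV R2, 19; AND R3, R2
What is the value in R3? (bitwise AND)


Register state trace:
  MOV R3, 55  → R3 = 55 (0b00110111)
  MOV R2, 19  → R2 = 19 (0b00010011)
  AND R3, R2  → R3 = 55 AND 19 = 19 (0b00010011)
Final: R3 = 19

19


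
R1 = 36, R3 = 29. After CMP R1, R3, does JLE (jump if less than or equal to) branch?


Trace:
  R1 = 36, R3 = 29
  CMP R1, R3  → compares 36 vs 29
  JLE checks: is 36 less than or equal to 29?
  36 > 29, so condition is false
Branch taken: No

No


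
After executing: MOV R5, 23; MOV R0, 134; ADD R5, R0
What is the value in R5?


Register state trace:
  MOV R5, 23  → R5 = 23
  MOV R0, 134  → R0 = 134
  ADD R5, R0  → R5 = 23 + 134 = 157
Final: R5 = 157

157


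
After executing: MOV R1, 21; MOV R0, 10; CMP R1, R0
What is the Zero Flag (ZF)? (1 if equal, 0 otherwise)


Register state trace:
  MOV R1, 21  → R1 = 21
  MOV R0, 10  → R0 = 10
  CMP R1, R0  → computes 21 - 10 = 11
  Result is nonzero, so values are not equal
ZF = 0

0


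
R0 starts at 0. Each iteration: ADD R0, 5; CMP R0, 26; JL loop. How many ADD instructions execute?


Loop trace (R0 starts at 0, target 26, step 5):
  ADD #1: R0 = 0 + 5 = 5  → 5 < 26, loop
  ADD #2: R0 = 5 + 5 = 10  → 10 < 26, loop
  ADD #3: R0 = 10 + 5 = 15  → 15 < 26, loop
  ADD #4: R0 = 15 + 5 = 20  → 20 < 26, loop
  ADD #5: R0 = 20 + 5 = 25  → 25 < 26, loop
  ADD #6: R0 = 25 + 5 = 30  → 30 >= 26, exit
Total ADD instructions: 6

6


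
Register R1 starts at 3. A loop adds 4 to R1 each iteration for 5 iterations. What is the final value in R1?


Starting value: R1 = 3
  Iter 1: R1 = 3 + 4 = 7
  Iter 2: R1 = 7 + 4 = 11
  Iter 3: R1 = 11 + 4 = 15
  Iter 4: R1 = 15 + 4 = 19
  Iter 5: R1 = 19 + 4 = 23
Final: R1 = 23

23


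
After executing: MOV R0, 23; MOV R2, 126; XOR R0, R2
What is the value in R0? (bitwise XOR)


Register state trace:
  MOV R0, 23  → R0 = 23 (0b00010111)
  MOV R2, 126  → R2 = 126 (0b01111110)
  XOR R0, R2  → R0 = 23 XOR 126 = 105 (0b01101001)
Final: R0 = 105

105


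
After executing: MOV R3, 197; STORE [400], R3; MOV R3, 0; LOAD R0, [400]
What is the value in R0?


Register and memory trace:
  MOV R3, 197  → R3 = 197
  STORE [400], R3  → mem[400] = 197
  MOV R3, 0  → R3 = 0
  LOAD R0, [400]  → R0 = mem[400] = 197
Final: R0 = 197

197


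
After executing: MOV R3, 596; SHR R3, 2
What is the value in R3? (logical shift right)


Register state trace:
  MOV R3, 596  → R3 = 596
  SHR R3, 2  → R3 = 596 >> 2 = 596 // 2^2 = 149
Final: R3 = 149

149


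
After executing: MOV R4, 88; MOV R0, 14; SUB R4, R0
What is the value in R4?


Register state trace:
  MOV R4, 88  → R4 = 88
  MOV R0, 14  → R0 = 14
  SUB R4, R0  → R4 = 88 - 14 = 74
Final: R4 = 74

74


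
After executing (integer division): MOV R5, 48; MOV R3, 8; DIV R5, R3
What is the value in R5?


Register state trace:
  MOV R5, 48  → R5 = 48
  MOV R3, 8  → R3 = 8
  DIV R5, R3  → R5 = 48 // 8 = 6
Final: R5 = 6

6


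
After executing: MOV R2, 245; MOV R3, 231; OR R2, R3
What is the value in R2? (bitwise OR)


Register state trace:
  MOV R2, 245  → R2 = 245 (0b11110101)
  MOV R3, 231  → R3 = 231 (0b11100111)
  OR R2, R3   → R2 = 245 OR 231 = 247 (0b11110111)
Final: R2 = 247

247


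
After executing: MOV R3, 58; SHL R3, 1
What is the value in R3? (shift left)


Register state trace:
  MOV R3, 58  → R3 = 58
  SHL R3, 1  → R3 = 58 << 1 = 58 * 2^1 = 116
Final: R3 = 116

116


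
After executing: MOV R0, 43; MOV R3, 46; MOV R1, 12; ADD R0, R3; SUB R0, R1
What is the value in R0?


Register state trace:
  MOV R0, 43  → R0 = 43
  MOV R3, 46  → R3 = 46
  MOV R1, 12  → R1 = 12
  ADD R0, R3  → R0 = 43 + 46 = 89
  SUB R0, R1  → R0 = 89 - 12 = 77
Final: R0 = 77

77


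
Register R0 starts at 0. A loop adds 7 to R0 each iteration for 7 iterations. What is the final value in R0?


Starting value: R0 = 0
  Iter 1: R0 = 0 + 7 = 7
  Iter 2: R0 = 7 + 7 = 14
  Iter 3: R0 = 14 + 7 = 21
  Iter 4: R0 = 21 + 7 = 28
  Iter 5: R0 = 28 + 7 = 35
  Iter 6: R0 = 35 + 7 = 42
  Iter 7: R0 = 42 + 7 = 49
Final: R0 = 49

49


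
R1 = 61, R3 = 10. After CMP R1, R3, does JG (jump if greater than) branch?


Trace:
  R1 = 61, R3 = 10
  CMP R1, R3  → compares 61 vs 10
  JG checks: is 61 greater than 10?
  61 > 10, so condition is true
Branch taken: Yes

Yes


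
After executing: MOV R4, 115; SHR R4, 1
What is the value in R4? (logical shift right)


Register state trace:
  MOV R4, 115  → R4 = 115
  SHR R4, 1  → R4 = 115 >> 1 = 115 // 2^1 = 57
Final: R4 = 57

57


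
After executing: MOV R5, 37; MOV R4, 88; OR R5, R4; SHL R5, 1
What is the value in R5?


Register state trace:
  MOV R5, 37  → R5 = 37 (0b00100101)
  MOV R4, 88  → R4 = 88 (0b01011000)
  OR R5, R4  → R5 = 37 OR 88 = 125 (0b01111101)
  SHL R5, 1  → R5 = 125 << 1 = 250
Final: R5 = 250

250


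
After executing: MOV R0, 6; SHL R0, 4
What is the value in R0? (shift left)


Register state trace:
  MOV R0, 6  → R0 = 6
  SHL R0, 4  → R0 = 6 << 4 = 6 * 2^4 = 96
Final: R0 = 96

96


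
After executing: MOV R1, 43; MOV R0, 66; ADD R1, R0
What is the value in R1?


Register state trace:
  MOV R1, 43  → R1 = 43
  MOV R0, 66  → R0 = 66
  ADD R1, R0  → R1 = 43 + 66 = 109
Final: R1 = 109

109


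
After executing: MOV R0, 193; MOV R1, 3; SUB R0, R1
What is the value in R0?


Register state trace:
  MOV R0, 193  → R0 = 193
  MOV R1, 3  → R1 = 3
  SUB R0, R1  → R0 = 193 - 3 = 190
Final: R0 = 190

190


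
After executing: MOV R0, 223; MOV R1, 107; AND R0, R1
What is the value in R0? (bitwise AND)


Register state trace:
  MOV R0, 223  → R0 = 223 (0b11011111)
  MOV R1, 107  → R1 = 107 (0b01101011)
  AND R0, R1  → R0 = 223 AND 107 = 75 (0b01001011)
Final: R0 = 75

75


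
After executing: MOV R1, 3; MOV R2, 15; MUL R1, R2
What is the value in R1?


Register state trace:
  MOV R1, 3  → R1 = 3
  MOV R2, 15  → R2 = 15
  MUL R1, R2  → R1 = 3 * 15 = 45
Final: R1 = 45

45


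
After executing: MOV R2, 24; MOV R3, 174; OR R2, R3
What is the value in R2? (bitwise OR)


Register state trace:
  MOV R2, 24  → R2 = 24 (0b00011000)
  MOV R3, 174  → R3 = 174 (0b10101110)
  OR R2, R3   → R2 = 24 OR 174 = 190 (0b10111110)
Final: R2 = 190

190


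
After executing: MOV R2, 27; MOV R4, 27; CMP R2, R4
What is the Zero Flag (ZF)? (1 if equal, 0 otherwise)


Register state trace:
  MOV R2, 27  → R2 = 27
  MOV R4, 27  → R4 = 27
  CMP R2, R4  → computes 27 - 27 = 0
  Result is zero, so values are equal
ZF = 1

1


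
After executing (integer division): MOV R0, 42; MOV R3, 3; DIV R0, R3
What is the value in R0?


Register state trace:
  MOV R0, 42  → R0 = 42
  MOV R3, 3  → R3 = 3
  DIV R0, R3  → R0 = 42 // 3 = 14
Final: R0 = 14

14


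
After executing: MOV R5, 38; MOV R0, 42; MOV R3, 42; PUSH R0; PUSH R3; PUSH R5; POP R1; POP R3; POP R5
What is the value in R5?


Stack trace (top is rightmost):
  MOV R5, 38  → R5 = 38
  MOV R0, 42  → R0 = 42
  MOV R3, 42  → R3 = 42
  PUSH R0  → stack: [42]
  PUSH R3  → stack: [42, 42]
  PUSH R5  → stack: [42, 42, 38]
  POP R1  → R1 = 38, stack: [42, 42]
  POP R3  → R3 = 42, stack: [42]
  POP R5  → R5 = 42, stack: []
Final: R5 = 42

42


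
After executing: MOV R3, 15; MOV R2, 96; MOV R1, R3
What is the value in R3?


Register state trace:
  MOV R3, 15  → R3 = 15
  MOV R2, 96  → R2 = 96
  MOV R1, R3  → R1 = 15
Final: R3 = 15

15


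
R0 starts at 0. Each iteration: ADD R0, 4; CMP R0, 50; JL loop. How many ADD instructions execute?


Loop trace (R0 starts at 0, target 50, step 4):
  ADD #1: R0 = 0 + 4 = 4  → 4 < 50, loop
  ADD #2: R0 = 4 + 4 = 8  → 8 < 50, loop
  ADD #3: R0 = 8 + 4 = 12  → 12 < 50, loop
  ADD #4: R0 = 12 + 4 = 16  → 16 < 50, loop
  ADD #5: R0 = 16 + 4 = 20  → 20 < 50, loop
  ADD #6: R0 = 20 + 4 = 24  → 24 < 50, loop
  ADD #7: R0 = 24 + 4 = 28  → 28 < 50, loop
  ADD #8: R0 = 28 + 4 = 32  → 32 < 50, loop
  ADD #9: R0 = 32 + 4 = 36  → 36 < 50, loop
  ADD #10: R0 = 36 + 4 = 40  → 40 < 50, loop
  ADD #11: R0 = 40 + 4 = 44  → 44 < 50, loop
  ADD #12: R0 = 44 + 4 = 48  → 48 < 50, loop
  ADD #13: R0 = 48 + 4 = 52  → 52 >= 50, exit
Total ADD instructions: 13

13


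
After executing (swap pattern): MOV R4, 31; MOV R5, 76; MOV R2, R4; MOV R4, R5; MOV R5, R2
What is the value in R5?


Register state trace (swap pattern):
  MOV R4, 31  → R4 = 31
  MOV R5, 76  → R5 = 76
  MOV R2, R4  → R2 = 31  (save R4)
  MOV R4, R5  → R4 = 76  (R4 gets R5's value)
  MOV R5, R2  → R5 = 31  (R5 gets saved value)
Final: R5 = 31

31


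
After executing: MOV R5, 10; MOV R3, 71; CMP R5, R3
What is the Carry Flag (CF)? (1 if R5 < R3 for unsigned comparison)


Register state trace:
  MOV R5, 10  → R5 = 10
  MOV R3, 71  → R3 = 71
  CMP R5, R3  → unsigned 10 - 71: borrow occurs
  10 < 71, so CF = 1
CF = 1

1


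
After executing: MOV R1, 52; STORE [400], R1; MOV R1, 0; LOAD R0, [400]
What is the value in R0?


Register and memory trace:
  MOV R1, 52  → R1 = 52
  STORE [400], R1  → mem[400] = 52
  MOV R1, 0  → R1 = 0
  LOAD R0, [400]  → R0 = mem[400] = 52
Final: R0 = 52

52


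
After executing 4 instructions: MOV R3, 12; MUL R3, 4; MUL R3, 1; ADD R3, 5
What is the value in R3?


Register state trace:
  MOV R3, 12  → R3 = 12
  MUL R3, 4  → R3 = 12 * 4 = 48
  MUL R3, 1  → R3 = 48 * 1 = 48
  ADD R3, 5  → R3 = 48 + 5 = 53
Final: R3 = 53

53


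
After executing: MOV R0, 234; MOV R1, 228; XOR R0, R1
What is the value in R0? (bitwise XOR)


Register state trace:
  MOV R0, 234  → R0 = 234 (0b11101010)
  MOV R1, 228  → R1 = 228 (0b11100100)
  XOR R0, R1  → R0 = 234 XOR 228 = 14 (0b00001110)
Final: R0 = 14

14


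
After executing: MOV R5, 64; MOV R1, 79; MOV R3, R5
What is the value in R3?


Register state trace:
  MOV R5, 64  → R5 = 64
  MOV R1, 79  → R1 = 79
  MOV R3, R5  → R3 = 64
Final: R3 = 64

64


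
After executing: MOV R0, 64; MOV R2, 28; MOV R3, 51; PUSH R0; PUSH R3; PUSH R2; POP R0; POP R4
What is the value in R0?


Stack trace (top is rightmost):
  MOV R0, 64  → R0 = 64
  MOV R2, 28  → R2 = 28
  MOV R3, 51  → R3 = 51
  PUSH R0  → stack: [64]
  PUSH R3  → stack: [64, 51]
  PUSH R2  → stack: [64, 51, 28]
  POP R0  → R0 = 28, stack: [64, 51]
  POP R4  → R4 = 51, stack: [64]
Final: R0 = 28

28


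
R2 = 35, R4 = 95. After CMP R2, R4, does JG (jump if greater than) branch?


Trace:
  R2 = 35, R4 = 95
  CMP R2, R4  → compares 35 vs 95
  JG checks: is 35 greater than 95?
  35 < 95, so condition is false
Branch taken: No

No


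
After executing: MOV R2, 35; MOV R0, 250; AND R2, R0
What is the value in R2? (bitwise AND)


Register state trace:
  MOV R2, 35  → R2 = 35 (0b00100011)
  MOV R0, 250  → R0 = 250 (0b11111010)
  AND R2, R0  → R2 = 35 AND 250 = 34 (0b00100010)
Final: R2 = 34

34


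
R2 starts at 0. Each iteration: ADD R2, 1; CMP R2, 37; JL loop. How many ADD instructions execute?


Loop trace (R2 starts at 0, target 37, step 1):
  ADD #1: R2 = 0 + 1 = 1  → 1 < 37, loop
  ADD #2: R2 = 1 + 1 = 2  → 2 < 37, loop
  ADD #3: R2 = 2 + 1 = 3  → 3 < 37, loop
  ADD #4: R2 = 3 + 1 = 4  → 4 < 37, loop
  ADD #5: R2 = 4 + 1 = 5  → 5 < 37, loop
  ADD #6: R2 = 5 + 1 = 6  → 6 < 37, loop
  ADD #7: R2 = 6 + 1 = 7  → 7 < 37, loop
  ADD #8: R2 = 7 + 1 = 8  → 8 < 37, loop
  ADD #9: R2 = 8 + 1 = 9  → 9 < 37, loop
  ADD #10: R2 = 9 + 1 = 10  → 10 < 37, loop
  ADD #11: R2 = 10 + 1 = 11  → 11 < 37, loop
  ADD #12: R2 = 11 + 1 = 12  → 12 < 37, loop
  ADD #13: R2 = 12 + 1 = 13  → 13 < 37, loop
  ADD #14: R2 = 13 + 1 = 14  → 14 < 37, loop
  ADD #15: R2 = 14 + 1 = 15  → 15 < 37, loop
  ADD #16: R2 = 15 + 1 = 16  → 16 < 37, loop
  ADD #17: R2 = 16 + 1 = 17  → 17 < 37, loop
  ADD #18: R2 = 17 + 1 = 18  → 18 < 37, loop
  ADD #19: R2 = 18 + 1 = 19  → 19 < 37, loop
  ADD #20: R2 = 19 + 1 = 20  → 20 < 37, loop
  ADD #21: R2 = 20 + 1 = 21  → 21 < 37, loop
  ADD #22: R2 = 21 + 1 = 22  → 22 < 37, loop
  ADD #23: R2 = 22 + 1 = 23  → 23 < 37, loop
  ADD #24: R2 = 23 + 1 = 24  → 24 < 37, loop
  ADD #25: R2 = 24 + 1 = 25  → 25 < 37, loop
  ADD #26: R2 = 25 + 1 = 26  → 26 < 37, loop
  ADD #27: R2 = 26 + 1 = 27  → 27 < 37, loop
  ADD #28: R2 = 27 + 1 = 28  → 28 < 37, loop
  ADD #29: R2 = 28 + 1 = 29  → 29 < 37, loop
  ADD #30: R2 = 29 + 1 = 30  → 30 < 37, loop
  ADD #31: R2 = 30 + 1 = 31  → 31 < 37, loop
  ADD #32: R2 = 31 + 1 = 32  → 32 < 37, loop
  ADD #33: R2 = 32 + 1 = 33  → 33 < 37, loop
  ADD #34: R2 = 33 + 1 = 34  → 34 < 37, loop
  ADD #35: R2 = 34 + 1 = 35  → 35 < 37, loop
  ADD #36: R2 = 35 + 1 = 36  → 36 < 37, loop
  ADD #37: R2 = 36 + 1 = 37  → 37 >= 37, exit
Total ADD instructions: 37

37


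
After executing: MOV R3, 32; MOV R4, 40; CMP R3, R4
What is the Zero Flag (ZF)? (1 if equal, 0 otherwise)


Register state trace:
  MOV R3, 32  → R3 = 32
  MOV R4, 40  → R4 = 40
  CMP R3, R4  → computes 32 - 40 = -8
  Result is nonzero, so values are not equal
ZF = 0

0


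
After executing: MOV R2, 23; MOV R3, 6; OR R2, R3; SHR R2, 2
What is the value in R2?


Register state trace:
  MOV R2, 23  → R2 = 23 (0b00010111)
  MOV R3, 6  → R3 = 6 (0b00000110)
  OR R2, R3  → R2 = 23 OR 6 = 23 (0b00010111)
  SHR R2, 2  → R2 = 23 >> 2 = 5
Final: R2 = 5

5


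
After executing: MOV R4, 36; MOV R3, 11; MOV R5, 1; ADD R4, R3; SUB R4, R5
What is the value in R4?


Register state trace:
  MOV R4, 36  → R4 = 36
  MOV R3, 11  → R3 = 11
  MOV R5, 1  → R5 = 1
  ADD R4, R3  → R4 = 36 + 11 = 47
  SUB R4, R5  → R4 = 47 - 1 = 46
Final: R4 = 46

46


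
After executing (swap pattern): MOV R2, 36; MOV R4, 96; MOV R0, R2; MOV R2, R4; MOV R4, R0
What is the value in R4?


Register state trace (swap pattern):
  MOV R2, 36  → R2 = 36
  MOV R4, 96  → R4 = 96
  MOV R0, R2  → R0 = 36  (save R2)
  MOV R2, R4  → R2 = 96  (R2 gets R4's value)
  MOV R4, R0  → R4 = 36  (R4 gets saved value)
Final: R4 = 36

36


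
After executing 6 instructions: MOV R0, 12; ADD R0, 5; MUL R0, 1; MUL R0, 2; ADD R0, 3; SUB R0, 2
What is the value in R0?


Register state trace:
  MOV R0, 12  → R0 = 12
  ADD R0, 5  → R0 = 12 + 5 = 17
  MUL R0, 1  → R0 = 17 * 1 = 17
  MUL R0, 2  → R0 = 17 * 2 = 34
  ADD R0, 3  → R0 = 34 + 3 = 37
  SUB R0, 2  → R0 = 37 - 2 = 35
Final: R0 = 35

35


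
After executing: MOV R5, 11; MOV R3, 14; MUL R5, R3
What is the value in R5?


Register state trace:
  MOV R5, 11  → R5 = 11
  MOV R3, 14  → R3 = 14
  MUL R5, R3  → R5 = 11 * 14 = 154
Final: R5 = 154

154


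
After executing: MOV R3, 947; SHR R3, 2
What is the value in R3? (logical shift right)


Register state trace:
  MOV R3, 947  → R3 = 947
  SHR R3, 2  → R3 = 947 >> 2 = 947 // 2^2 = 236
Final: R3 = 236

236


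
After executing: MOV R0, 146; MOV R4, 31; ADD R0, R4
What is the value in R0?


Register state trace:
  MOV R0, 146  → R0 = 146
  MOV R4, 31  → R4 = 31
  ADD R0, R4  → R0 = 146 + 31 = 177
Final: R0 = 177

177


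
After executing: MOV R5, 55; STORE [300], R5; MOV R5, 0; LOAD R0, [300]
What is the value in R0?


Register and memory trace:
  MOV R5, 55  → R5 = 55
  STORE [300], R5  → mem[300] = 55
  MOV R5, 0  → R5 = 0
  LOAD R0, [300]  → R0 = mem[300] = 55
Final: R0 = 55

55


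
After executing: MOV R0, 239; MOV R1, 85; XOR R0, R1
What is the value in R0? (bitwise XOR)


Register state trace:
  MOV R0, 239  → R0 = 239 (0b11101111)
  MOV R1, 85  → R1 = 85 (0b01010101)
  XOR R0, R1  → R0 = 239 XOR 85 = 186 (0b10111010)
Final: R0 = 186

186


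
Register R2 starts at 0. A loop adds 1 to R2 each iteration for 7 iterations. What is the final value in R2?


Starting value: R2 = 0
  Iter 1: R2 = 0 + 1 = 1
  Iter 2: R2 = 1 + 1 = 2
  Iter 3: R2 = 2 + 1 = 3
  Iter 4: R2 = 3 + 1 = 4
  Iter 5: R2 = 4 + 1 = 5
  Iter 6: R2 = 5 + 1 = 6
  Iter 7: R2 = 6 + 1 = 7
Final: R2 = 7

7


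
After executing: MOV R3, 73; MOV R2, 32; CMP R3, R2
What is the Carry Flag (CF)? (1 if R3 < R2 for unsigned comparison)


Register state trace:
  MOV R3, 73  → R3 = 73
  MOV R2, 32  → R2 = 32
  CMP R3, R2  → unsigned 73 - 32: no borrow
  73 >= 32, so CF = 0
CF = 0

0


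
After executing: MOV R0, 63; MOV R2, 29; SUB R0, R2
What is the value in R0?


Register state trace:
  MOV R0, 63  → R0 = 63
  MOV R2, 29  → R2 = 29
  SUB R0, R2  → R0 = 63 - 29 = 34
Final: R0 = 34

34


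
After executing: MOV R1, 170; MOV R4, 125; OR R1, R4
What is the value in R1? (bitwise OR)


Register state trace:
  MOV R1, 170  → R1 = 170 (0b10101010)
  MOV R4, 125  → R4 = 125 (0b01111101)
  OR R1, R4   → R1 = 170 OR 125 = 255 (0b11111111)
Final: R1 = 255

255


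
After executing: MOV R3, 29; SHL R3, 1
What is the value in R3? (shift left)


Register state trace:
  MOV R3, 29  → R3 = 29
  SHL R3, 1  → R3 = 29 << 1 = 29 * 2^1 = 58
Final: R3 = 58

58


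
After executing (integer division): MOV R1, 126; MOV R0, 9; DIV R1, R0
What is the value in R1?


Register state trace:
  MOV R1, 126  → R1 = 126
  MOV R0, 9  → R0 = 9
  DIV R1, R0  → R1 = 126 // 9 = 14
Final: R1 = 14

14


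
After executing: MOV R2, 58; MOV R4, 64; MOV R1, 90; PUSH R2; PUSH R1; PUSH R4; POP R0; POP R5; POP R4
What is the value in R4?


Stack trace (top is rightmost):
  MOV R2, 58  → R2 = 58
  MOV R4, 64  → R4 = 64
  MOV R1, 90  → R1 = 90
  PUSH R2  → stack: [58]
  PUSH R1  → stack: [58, 90]
  PUSH R4  → stack: [58, 90, 64]
  POP R0  → R0 = 64, stack: [58, 90]
  POP R5  → R5 = 90, stack: [58]
  POP R4  → R4 = 58, stack: []
Final: R4 = 58

58


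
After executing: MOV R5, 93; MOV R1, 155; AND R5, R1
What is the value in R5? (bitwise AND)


Register state trace:
  MOV R5, 93  → R5 = 93 (0b01011101)
  MOV R1, 155  → R1 = 155 (0b10011011)
  AND R5, R1  → R5 = 93 AND 155 = 25 (0b00011001)
Final: R5 = 25

25


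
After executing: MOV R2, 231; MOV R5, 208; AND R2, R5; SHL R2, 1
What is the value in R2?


Register state trace:
  MOV R2, 231  → R2 = 231 (0b11100111)
  MOV R5, 208  → R5 = 208 (0b11010000)
  AND R2, R5  → R2 = 231 AND 208 = 192 (0b11000000)
  SHL R2, 1  → R2 = 192 << 1 = 384
Final: R2 = 384

384


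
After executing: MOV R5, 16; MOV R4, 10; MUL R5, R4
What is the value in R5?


Register state trace:
  MOV R5, 16  → R5 = 16
  MOV R4, 10  → R4 = 10
  MUL R5, R4  → R5 = 16 * 10 = 160
Final: R5 = 160

160


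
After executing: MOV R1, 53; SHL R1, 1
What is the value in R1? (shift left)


Register state trace:
  MOV R1, 53  → R1 = 53
  SHL R1, 1  → R1 = 53 << 1 = 53 * 2^1 = 106
Final: R1 = 106

106


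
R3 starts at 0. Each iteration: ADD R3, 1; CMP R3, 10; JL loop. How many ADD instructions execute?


Loop trace (R3 starts at 0, target 10, step 1):
  ADD #1: R3 = 0 + 1 = 1  → 1 < 10, loop
  ADD #2: R3 = 1 + 1 = 2  → 2 < 10, loop
  ADD #3: R3 = 2 + 1 = 3  → 3 < 10, loop
  ADD #4: R3 = 3 + 1 = 4  → 4 < 10, loop
  ADD #5: R3 = 4 + 1 = 5  → 5 < 10, loop
  ADD #6: R3 = 5 + 1 = 6  → 6 < 10, loop
  ADD #7: R3 = 6 + 1 = 7  → 7 < 10, loop
  ADD #8: R3 = 7 + 1 = 8  → 8 < 10, loop
  ADD #9: R3 = 8 + 1 = 9  → 9 < 10, loop
  ADD #10: R3 = 9 + 1 = 10  → 10 >= 10, exit
Total ADD instructions: 10

10


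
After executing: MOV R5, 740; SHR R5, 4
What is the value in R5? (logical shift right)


Register state trace:
  MOV R5, 740  → R5 = 740
  SHR R5, 4  → R5 = 740 >> 4 = 740 // 2^4 = 46
Final: R5 = 46

46


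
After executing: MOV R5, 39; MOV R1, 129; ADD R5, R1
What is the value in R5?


Register state trace:
  MOV R5, 39  → R5 = 39
  MOV R1, 129  → R1 = 129
  ADD R5, R1  → R5 = 39 + 129 = 168
Final: R5 = 168

168


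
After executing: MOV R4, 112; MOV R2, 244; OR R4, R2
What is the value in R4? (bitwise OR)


Register state trace:
  MOV R4, 112  → R4 = 112 (0b01110000)
  MOV R2, 244  → R2 = 244 (0b11110100)
  OR R4, R2   → R4 = 112 OR 244 = 244 (0b11110100)
Final: R4 = 244

244


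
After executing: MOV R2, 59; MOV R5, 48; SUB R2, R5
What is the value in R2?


Register state trace:
  MOV R2, 59  → R2 = 59
  MOV R5, 48  → R5 = 48
  SUB R2, R5  → R2 = 59 - 48 = 11
Final: R2 = 11

11


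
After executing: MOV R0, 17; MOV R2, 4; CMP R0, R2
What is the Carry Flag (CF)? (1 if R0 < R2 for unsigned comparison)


Register state trace:
  MOV R0, 17  → R0 = 17
  MOV R2, 4  → R2 = 4
  CMP R0, R2  → unsigned 17 - 4: no borrow
  17 >= 4, so CF = 0
CF = 0

0


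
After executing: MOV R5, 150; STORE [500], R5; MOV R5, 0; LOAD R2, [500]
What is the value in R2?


Register and memory trace:
  MOV R5, 150  → R5 = 150
  STORE [500], R5  → mem[500] = 150
  MOV R5, 0  → R5 = 0
  LOAD R2, [500]  → R2 = mem[500] = 150
Final: R2 = 150

150


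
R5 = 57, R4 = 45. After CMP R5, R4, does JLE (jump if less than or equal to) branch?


Trace:
  R5 = 57, R4 = 45
  CMP R5, R4  → compares 57 vs 45
  JLE checks: is 57 less than or equal to 45?
  57 > 45, so condition is false
Branch taken: No

No


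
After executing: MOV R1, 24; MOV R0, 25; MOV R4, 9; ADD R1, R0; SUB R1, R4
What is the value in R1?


Register state trace:
  MOV R1, 24  → R1 = 24
  MOV R0, 25  → R0 = 25
  MOV R4, 9  → R4 = 9
  ADD R1, R0  → R1 = 24 + 25 = 49
  SUB R1, R4  → R1 = 49 - 9 = 40
Final: R1 = 40

40


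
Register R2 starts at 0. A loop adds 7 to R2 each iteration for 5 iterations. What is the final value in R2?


Starting value: R2 = 0
  Iter 1: R2 = 0 + 7 = 7
  Iter 2: R2 = 7 + 7 = 14
  Iter 3: R2 = 14 + 7 = 21
  Iter 4: R2 = 21 + 7 = 28
  Iter 5: R2 = 28 + 7 = 35
Final: R2 = 35

35


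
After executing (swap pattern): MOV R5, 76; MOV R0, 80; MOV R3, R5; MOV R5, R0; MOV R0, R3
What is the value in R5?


Register state trace (swap pattern):
  MOV R5, 76  → R5 = 76
  MOV R0, 80  → R0 = 80
  MOV R3, R5  → R3 = 76  (save R5)
  MOV R5, R0  → R5 = 80  (R5 gets R0's value)
  MOV R0, R3  → R0 = 76  (R0 gets saved value)
Final: R5 = 80

80


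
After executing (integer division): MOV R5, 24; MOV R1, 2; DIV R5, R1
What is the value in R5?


Register state trace:
  MOV R5, 24  → R5 = 24
  MOV R1, 2  → R1 = 2
  DIV R5, R1  → R5 = 24 // 2 = 12
Final: R5 = 12

12


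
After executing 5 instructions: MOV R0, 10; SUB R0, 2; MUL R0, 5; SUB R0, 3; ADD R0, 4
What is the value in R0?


Register state trace:
  MOV R0, 10  → R0 = 10
  SUB R0, 2  → R0 = 10 - 2 = 8
  MUL R0, 5  → R0 = 8 * 5 = 40
  SUB R0, 3  → R0 = 40 - 3 = 37
  ADD R0, 4  → R0 = 37 + 4 = 41
Final: R0 = 41

41


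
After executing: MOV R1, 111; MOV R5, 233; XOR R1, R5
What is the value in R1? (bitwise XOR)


Register state trace:
  MOV R1, 111  → R1 = 111 (0b01101111)
  MOV R5, 233  → R5 = 233 (0b11101001)
  XOR R1, R5  → R1 = 111 XOR 233 = 134 (0b10000110)
Final: R1 = 134

134


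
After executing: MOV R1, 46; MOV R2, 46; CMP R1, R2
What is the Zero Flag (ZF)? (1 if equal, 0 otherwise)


Register state trace:
  MOV R1, 46  → R1 = 46
  MOV R2, 46  → R2 = 46
  CMP R1, R2  → computes 46 - 46 = 0
  Result is zero, so values are equal
ZF = 1

1


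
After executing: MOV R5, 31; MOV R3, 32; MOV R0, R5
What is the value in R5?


Register state trace:
  MOV R5, 31  → R5 = 31
  MOV R3, 32  → R3 = 32
  MOV R0, R5  → R0 = 31
Final: R5 = 31

31


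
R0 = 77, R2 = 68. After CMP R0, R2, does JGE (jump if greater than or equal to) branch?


Trace:
  R0 = 77, R2 = 68
  CMP R0, R2  → compares 77 vs 68
  JGE checks: is 77 greater than or equal to 68?
  77 > 68, so condition is true
Branch taken: Yes

Yes


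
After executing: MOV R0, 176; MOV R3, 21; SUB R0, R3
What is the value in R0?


Register state trace:
  MOV R0, 176  → R0 = 176
  MOV R3, 21  → R3 = 21
  SUB R0, R3  → R0 = 176 - 21 = 155
Final: R0 = 155

155


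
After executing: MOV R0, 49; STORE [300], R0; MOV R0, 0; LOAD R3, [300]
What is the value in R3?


Register and memory trace:
  MOV R0, 49  → R0 = 49
  STORE [300], R0  → mem[300] = 49
  MOV R0, 0  → R0 = 0
  LOAD R3, [300]  → R3 = mem[300] = 49
Final: R3 = 49

49


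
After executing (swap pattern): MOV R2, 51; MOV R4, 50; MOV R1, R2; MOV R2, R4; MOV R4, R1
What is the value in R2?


Register state trace (swap pattern):
  MOV R2, 51  → R2 = 51
  MOV R4, 50  → R4 = 50
  MOV R1, R2  → R1 = 51  (save R2)
  MOV R2, R4  → R2 = 50  (R2 gets R4's value)
  MOV R4, R1  → R4 = 51  (R4 gets saved value)
Final: R2 = 50

50


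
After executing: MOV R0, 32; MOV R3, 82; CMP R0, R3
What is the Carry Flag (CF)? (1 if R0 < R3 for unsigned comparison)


Register state trace:
  MOV R0, 32  → R0 = 32
  MOV R3, 82  → R3 = 82
  CMP R0, R3  → unsigned 32 - 82: borrow occurs
  32 < 82, so CF = 1
CF = 1

1


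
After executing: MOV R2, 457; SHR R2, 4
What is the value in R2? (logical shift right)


Register state trace:
  MOV R2, 457  → R2 = 457
  SHR R2, 4  → R2 = 457 >> 4 = 457 // 2^4 = 28
Final: R2 = 28

28


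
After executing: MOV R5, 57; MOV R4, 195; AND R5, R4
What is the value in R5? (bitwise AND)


Register state trace:
  MOV R5, 57  → R5 = 57 (0b00111001)
  MOV R4, 195  → R4 = 195 (0b11000011)
  AND R5, R4  → R5 = 57 AND 195 = 1 (0b00000001)
Final: R5 = 1

1


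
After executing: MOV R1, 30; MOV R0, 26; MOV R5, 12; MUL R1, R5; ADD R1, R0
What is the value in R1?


Register state trace:
  MOV R1, 30  → R1 = 30
  MOV R0, 26  → R0 = 26
  MOV R5, 12  → R5 = 12
  MUL R1, R5  → R1 = 30 * 12 = 360
  ADD R1, R0  → R1 = 360 + 26 = 386
Final: R1 = 386

386


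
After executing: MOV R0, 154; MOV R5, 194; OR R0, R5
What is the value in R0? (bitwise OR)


Register state trace:
  MOV R0, 154  → R0 = 154 (0b10011010)
  MOV R5, 194  → R5 = 194 (0b11000010)
  OR R0, R5   → R0 = 154 OR 194 = 218 (0b11011010)
Final: R0 = 218

218


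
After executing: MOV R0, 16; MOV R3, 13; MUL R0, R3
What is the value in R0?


Register state trace:
  MOV R0, 16  → R0 = 16
  MOV R3, 13  → R3 = 13
  MUL R0, R3  → R0 = 16 * 13 = 208
Final: R0 = 208

208


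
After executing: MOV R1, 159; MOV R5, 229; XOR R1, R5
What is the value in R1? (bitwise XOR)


Register state trace:
  MOV R1, 159  → R1 = 159 (0b10011111)
  MOV R5, 229  → R5 = 229 (0b11100101)
  XOR R1, R5  → R1 = 159 XOR 229 = 122 (0b01111010)
Final: R1 = 122

122


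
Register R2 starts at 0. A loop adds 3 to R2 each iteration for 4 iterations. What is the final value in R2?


Starting value: R2 = 0
  Iter 1: R2 = 0 + 3 = 3
  Iter 2: R2 = 3 + 3 = 6
  Iter 3: R2 = 6 + 3 = 9
  Iter 4: R2 = 9 + 3 = 12
Final: R2 = 12

12


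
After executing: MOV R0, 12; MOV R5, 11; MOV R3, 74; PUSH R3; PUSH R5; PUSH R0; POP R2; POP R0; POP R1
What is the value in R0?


Stack trace (top is rightmost):
  MOV R0, 12  → R0 = 12
  MOV R5, 11  → R5 = 11
  MOV R3, 74  → R3 = 74
  PUSH R3  → stack: [74]
  PUSH R5  → stack: [74, 11]
  PUSH R0  → stack: [74, 11, 12]
  POP R2  → R2 = 12, stack: [74, 11]
  POP R0  → R0 = 11, stack: [74]
  POP R1  → R1 = 74, stack: []
Final: R0 = 11

11
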